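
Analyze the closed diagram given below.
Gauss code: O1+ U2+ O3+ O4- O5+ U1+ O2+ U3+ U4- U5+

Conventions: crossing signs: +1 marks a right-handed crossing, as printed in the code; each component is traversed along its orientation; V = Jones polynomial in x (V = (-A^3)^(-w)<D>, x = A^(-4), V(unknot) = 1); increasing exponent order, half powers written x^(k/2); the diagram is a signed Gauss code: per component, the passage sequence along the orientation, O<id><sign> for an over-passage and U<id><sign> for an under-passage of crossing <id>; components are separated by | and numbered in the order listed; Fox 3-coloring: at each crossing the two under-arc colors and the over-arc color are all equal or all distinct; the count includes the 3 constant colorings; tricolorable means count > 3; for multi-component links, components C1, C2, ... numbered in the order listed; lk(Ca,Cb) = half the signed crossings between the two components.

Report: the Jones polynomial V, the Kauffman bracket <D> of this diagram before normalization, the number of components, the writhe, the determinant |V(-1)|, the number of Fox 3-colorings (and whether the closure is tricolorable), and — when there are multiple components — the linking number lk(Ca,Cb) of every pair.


V = x + x^3 - x^4
<D> = A^-7 - A^-3 - A^5 (w = +3)
1 component over 5 crossings, w = +3
9 Fox colorings among 3^5, |V(-1)| = 3: tricolorable
why: w = +3 (over 5 crossings) is diagram-only; (-A^3)^(-3) removes it from V


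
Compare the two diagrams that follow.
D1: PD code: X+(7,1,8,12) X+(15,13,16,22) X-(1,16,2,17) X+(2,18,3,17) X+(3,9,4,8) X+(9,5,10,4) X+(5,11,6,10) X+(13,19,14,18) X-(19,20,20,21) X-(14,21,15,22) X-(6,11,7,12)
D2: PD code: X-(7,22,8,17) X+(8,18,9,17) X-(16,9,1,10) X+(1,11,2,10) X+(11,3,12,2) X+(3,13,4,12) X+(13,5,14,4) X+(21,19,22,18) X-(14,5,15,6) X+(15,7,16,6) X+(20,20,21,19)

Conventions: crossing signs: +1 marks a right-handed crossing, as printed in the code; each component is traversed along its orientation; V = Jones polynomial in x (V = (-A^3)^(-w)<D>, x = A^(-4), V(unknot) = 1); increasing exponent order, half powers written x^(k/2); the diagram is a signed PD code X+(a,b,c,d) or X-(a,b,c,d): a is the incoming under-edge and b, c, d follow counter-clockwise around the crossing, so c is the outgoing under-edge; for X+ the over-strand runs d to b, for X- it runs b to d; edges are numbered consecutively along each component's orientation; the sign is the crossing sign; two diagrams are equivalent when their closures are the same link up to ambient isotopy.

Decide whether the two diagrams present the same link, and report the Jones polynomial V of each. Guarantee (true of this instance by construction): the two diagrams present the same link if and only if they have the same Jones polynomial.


same link: yes
V(D1) = -x^(1/2) - x^(3/2) - x^(5/2) + x^(9/2)  [11 crossings, <D> = -A^-9 + A^-1 + A^3 + A^7, w = +3]
V(D2) = -x^(1/2) - x^(3/2) - x^(5/2) + x^(9/2)  (w +5, c 11, <D> = -A^-3 + A^5 + A^9 + A^13)
note: Reidemeister moves carry D1 (11 crossings) to D2 (11)


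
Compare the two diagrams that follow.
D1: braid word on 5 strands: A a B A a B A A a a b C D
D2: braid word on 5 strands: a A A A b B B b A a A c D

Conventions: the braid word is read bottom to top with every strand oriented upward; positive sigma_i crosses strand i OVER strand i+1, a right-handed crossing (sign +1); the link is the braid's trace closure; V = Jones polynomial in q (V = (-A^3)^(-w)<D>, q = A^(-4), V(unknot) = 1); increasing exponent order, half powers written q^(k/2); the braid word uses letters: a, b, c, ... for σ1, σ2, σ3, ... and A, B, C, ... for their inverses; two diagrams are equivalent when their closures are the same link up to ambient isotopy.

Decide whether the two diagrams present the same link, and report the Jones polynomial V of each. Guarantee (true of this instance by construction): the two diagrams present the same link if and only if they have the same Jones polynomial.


same link: no
V(D1) = -q^(-1/2) - q^(1/2)  [13 crossings, <D> = A^-11 + A^-7, w = -3]
D2 (bracket A^-7 + A^-3 + A - A^9; 13 crossings at w = -3): V = q^(-9/2) - q^(-5/2) - q^(-3/2) - q^(-1/2)
note: V(q) takes 2 values over 2 diagrams, fixing the grouping


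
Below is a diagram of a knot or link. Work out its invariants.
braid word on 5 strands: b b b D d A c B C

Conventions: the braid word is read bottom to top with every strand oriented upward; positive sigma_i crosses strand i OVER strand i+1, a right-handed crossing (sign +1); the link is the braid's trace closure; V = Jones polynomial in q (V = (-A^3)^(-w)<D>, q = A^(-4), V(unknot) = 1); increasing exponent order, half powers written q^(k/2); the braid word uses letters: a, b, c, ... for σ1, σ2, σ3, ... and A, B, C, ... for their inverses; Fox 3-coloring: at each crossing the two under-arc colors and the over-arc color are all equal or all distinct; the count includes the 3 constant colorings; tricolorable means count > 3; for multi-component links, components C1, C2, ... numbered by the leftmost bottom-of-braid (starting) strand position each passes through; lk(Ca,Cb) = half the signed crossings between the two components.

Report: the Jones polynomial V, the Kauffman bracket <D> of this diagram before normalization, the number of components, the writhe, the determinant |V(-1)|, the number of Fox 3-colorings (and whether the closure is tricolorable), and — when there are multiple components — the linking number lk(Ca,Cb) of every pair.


Jones polynomial: V(q) = -q^(1/2) - q^(3/2) - q^(5/2) + q^(9/2)
<D> = -A^-15 + A^-7 + A^-3 + A; writhe +1
components 2, writhe +1 (9 crossings)
linking number lk(C1,C2) = 0
3-colorings: 27 of 3^10, det 0 — tricolorable
note: span 4 respects span(V) <= c + mu - 1 = 10 for this 2-component diagram


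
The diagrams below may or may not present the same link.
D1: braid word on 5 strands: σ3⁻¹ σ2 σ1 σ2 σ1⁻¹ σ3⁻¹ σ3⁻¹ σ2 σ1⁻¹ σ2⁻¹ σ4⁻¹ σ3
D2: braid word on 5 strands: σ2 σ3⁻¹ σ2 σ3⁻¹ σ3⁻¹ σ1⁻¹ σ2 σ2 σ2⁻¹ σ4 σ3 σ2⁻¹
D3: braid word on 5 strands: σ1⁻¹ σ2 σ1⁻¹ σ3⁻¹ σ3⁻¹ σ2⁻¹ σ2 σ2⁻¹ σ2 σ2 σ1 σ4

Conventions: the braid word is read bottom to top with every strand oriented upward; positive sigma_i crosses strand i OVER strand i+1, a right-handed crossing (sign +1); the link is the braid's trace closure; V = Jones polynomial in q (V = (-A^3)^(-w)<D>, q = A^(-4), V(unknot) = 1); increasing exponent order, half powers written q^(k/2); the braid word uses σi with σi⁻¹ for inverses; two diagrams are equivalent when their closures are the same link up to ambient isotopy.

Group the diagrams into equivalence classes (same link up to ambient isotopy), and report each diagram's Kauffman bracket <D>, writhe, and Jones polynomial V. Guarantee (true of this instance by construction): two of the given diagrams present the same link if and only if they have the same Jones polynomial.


grouping into links: {D1, D2, D3}
V(D1) = q^-2 + 2 + q^2  (w -2, c 12, <D> = A^-14 + 2A^-6 + A^2)
V(D2) = q^-2 + 2 + q^2  [12 crossings, <D> = A^-8 + 2 + A^8, w = 0]
V(D3) = q^-2 + 2 + q^2  (w 0, c 12, <D> = A^-8 + 2 + A^8)
key observation: one V(q) for all 3 diagrams — one class (guaranteed)


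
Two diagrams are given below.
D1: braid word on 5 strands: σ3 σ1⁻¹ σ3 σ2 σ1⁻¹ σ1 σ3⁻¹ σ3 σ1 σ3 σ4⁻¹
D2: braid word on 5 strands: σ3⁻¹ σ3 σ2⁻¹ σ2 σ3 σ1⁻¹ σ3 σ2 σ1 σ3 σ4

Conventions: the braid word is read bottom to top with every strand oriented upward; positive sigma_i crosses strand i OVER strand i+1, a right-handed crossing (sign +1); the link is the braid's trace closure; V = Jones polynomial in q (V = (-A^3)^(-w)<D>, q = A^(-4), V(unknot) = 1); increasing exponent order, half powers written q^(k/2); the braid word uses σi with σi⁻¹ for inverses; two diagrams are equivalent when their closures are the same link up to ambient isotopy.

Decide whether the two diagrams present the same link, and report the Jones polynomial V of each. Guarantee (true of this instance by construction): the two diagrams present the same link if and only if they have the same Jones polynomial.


same link: yes
V(D1) = -q^(1/2) - q^(3/2) - q^(5/2) + q^(9/2)  [11 crossings, <D> = -A^-9 + A^-1 + A^3 + A^7, w = +3]
V(D2) = -q^(1/2) - q^(3/2) - q^(5/2) + q^(9/2)  (w +5, c 11, <D> = -A^-3 + A^5 + A^9 + A^13)
note: Markov moves rewrite D1 (11 crossings) into D2 (11)


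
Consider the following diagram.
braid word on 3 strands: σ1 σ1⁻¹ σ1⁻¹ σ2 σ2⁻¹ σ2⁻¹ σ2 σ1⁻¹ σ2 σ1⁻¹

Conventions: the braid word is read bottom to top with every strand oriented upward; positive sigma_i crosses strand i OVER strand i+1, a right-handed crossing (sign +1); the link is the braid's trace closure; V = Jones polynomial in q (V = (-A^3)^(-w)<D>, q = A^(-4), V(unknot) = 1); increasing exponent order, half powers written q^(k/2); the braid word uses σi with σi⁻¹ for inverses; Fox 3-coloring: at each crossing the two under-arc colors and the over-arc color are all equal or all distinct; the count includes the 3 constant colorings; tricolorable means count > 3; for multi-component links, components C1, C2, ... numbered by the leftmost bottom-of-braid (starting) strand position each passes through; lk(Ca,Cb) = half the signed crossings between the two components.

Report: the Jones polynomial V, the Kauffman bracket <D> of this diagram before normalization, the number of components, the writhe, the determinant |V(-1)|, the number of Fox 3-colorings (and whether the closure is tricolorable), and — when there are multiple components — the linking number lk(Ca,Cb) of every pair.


Jones polynomial: V(q) = -q^-4 + q^-3 + q^-1
<D> = A^-2 + A^6 - A^10; writhe -2
components 1, writhe -2 (10 crossings)
3-colorings: 9 of 3^10, det 3 — tricolorable
note: det 3 = |V(-1)|; divisible by 3, so tricolorable


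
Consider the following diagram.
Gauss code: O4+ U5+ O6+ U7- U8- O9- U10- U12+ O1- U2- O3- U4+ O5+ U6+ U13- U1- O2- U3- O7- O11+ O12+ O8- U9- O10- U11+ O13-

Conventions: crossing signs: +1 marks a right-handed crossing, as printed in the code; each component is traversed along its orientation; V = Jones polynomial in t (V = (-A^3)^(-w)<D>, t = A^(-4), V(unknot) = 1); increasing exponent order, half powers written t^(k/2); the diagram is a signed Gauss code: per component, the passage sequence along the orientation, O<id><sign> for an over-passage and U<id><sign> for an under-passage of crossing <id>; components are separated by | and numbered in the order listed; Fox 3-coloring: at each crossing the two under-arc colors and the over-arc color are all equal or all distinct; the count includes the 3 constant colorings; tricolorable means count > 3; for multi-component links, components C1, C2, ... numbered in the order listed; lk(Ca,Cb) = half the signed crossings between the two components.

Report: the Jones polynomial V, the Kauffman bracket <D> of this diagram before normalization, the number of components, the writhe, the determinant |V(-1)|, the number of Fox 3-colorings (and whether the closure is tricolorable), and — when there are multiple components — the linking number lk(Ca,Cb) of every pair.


V = t^-7 - 2t^-6 + 2t^-5 - 3t^-4 + 3t^-3 - 2t^-2 + 2t^-1
<D> = -2A^-5 + 2A^-1 - 3A^3 + 3A^7 - 2A^11 + 2A^15 - A^19 (w = -3)
1 component over 13 crossings, w = -3
9 Fox colorings among 3^13, |V(-1)| = 15: tricolorable
why: w = -3 shifts under R1 moves; the (-A^3)^(3) factor cancels that in V


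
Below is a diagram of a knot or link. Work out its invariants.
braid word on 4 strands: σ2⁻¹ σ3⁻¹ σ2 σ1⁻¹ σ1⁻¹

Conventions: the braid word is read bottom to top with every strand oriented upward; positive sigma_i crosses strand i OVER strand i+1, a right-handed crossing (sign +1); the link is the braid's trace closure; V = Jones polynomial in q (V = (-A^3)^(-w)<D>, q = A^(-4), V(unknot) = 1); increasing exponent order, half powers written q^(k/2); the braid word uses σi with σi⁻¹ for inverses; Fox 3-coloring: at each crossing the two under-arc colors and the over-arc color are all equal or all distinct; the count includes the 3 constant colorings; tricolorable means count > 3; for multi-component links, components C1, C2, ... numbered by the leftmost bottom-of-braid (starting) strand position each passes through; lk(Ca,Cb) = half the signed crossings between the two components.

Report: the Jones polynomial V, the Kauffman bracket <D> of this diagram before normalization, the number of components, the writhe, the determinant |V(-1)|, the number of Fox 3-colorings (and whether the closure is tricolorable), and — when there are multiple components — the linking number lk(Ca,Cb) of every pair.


Jones polynomial: V(q) = q^-3 + q^-2 + q^-1 + 1
<D> = -A^-9 - A^-5 - A^-1 - A^3; writhe -3
components 3, writhe -3 (5 crossings)
linking number lk(C1,C2) = -1
lk(C1,C3): 0
lk(C2,C3) = 0
3-colorings: 9 of 3^6, det 0 — tricolorable
note: |V(-1)| = 0: so tricolorable, since 3 divides 0


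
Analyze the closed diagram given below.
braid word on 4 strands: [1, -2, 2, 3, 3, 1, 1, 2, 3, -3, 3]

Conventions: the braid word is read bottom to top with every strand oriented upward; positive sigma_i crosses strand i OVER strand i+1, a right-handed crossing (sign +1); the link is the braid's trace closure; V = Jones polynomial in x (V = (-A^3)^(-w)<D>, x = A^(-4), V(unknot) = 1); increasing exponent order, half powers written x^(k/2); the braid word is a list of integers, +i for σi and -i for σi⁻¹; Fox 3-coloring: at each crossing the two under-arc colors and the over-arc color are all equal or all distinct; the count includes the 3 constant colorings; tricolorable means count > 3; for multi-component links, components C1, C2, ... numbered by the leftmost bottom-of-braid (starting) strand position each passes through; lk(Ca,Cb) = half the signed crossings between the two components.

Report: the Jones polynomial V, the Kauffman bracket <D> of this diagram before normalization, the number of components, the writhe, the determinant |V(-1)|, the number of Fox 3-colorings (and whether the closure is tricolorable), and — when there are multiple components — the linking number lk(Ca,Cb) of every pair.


V = x^2 + 2x^4 - 2x^5 + x^6 - 2x^7 + x^8
<D> = -A^-11 + 2A^-7 - A^-3 + 2A - 2A^5 - A^13 (w = +7)
1 component over 11 crossings, w = +7
27 Fox colorings among 3^11, |V(-1)| = 9: tricolorable
why: det 9 = |V(-1)|; divisible by 3, so tricolorable


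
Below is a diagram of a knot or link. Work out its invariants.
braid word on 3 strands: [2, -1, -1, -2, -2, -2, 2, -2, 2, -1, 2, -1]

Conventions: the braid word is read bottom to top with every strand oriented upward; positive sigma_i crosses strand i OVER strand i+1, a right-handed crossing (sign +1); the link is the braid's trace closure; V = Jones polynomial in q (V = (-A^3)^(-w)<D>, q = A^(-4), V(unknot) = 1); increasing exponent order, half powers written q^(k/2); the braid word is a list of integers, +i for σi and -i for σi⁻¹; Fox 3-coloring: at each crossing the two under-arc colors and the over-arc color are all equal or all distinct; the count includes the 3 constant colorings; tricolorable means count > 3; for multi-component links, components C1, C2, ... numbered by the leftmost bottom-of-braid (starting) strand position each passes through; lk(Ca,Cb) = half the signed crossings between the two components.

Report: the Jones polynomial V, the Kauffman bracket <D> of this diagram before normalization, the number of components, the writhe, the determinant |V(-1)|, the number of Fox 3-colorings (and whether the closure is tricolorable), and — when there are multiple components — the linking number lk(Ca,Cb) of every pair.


Jones polynomial: V(q) = q^-7 - 2q^-6 + 2q^-5 - 3q^-4 + 3q^-3 - 2q^-2 + 2q^-1
<D> = 2A^-8 - 2A^-4 + 3 - 3A^4 + 2A^8 - 2A^12 + A^16; writhe -4
components 1, writhe -4 (12 crossings)
3-colorings: 9 of 3^12, det 15 — tricolorable
note: w = -4 (over 12 crossings) is diagram-only; (-A^3)^(4) removes it from V


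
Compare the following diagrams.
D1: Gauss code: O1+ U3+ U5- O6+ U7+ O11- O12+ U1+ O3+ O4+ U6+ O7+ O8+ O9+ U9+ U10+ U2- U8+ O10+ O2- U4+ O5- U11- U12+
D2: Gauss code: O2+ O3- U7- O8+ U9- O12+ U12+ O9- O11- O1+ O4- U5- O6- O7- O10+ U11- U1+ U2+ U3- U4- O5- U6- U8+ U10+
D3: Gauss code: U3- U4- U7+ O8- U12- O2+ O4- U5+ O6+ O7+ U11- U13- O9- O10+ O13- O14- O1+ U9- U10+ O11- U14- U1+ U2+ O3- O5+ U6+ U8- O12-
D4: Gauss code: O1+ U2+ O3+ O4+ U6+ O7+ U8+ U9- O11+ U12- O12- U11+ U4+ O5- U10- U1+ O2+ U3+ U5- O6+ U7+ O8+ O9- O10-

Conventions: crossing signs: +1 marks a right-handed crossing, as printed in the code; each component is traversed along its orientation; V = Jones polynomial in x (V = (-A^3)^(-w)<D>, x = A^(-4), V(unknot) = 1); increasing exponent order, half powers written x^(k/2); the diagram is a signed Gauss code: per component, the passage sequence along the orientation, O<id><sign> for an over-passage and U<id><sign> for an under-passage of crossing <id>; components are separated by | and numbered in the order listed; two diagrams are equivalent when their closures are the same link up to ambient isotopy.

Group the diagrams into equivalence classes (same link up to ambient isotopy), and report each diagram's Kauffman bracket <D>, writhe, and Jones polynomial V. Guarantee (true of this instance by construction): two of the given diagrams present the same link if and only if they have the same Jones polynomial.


classes: {D1, D4} | {D2} | {D3}
V(D1) = x - x^2 + 2x^3 - x^4 + x^5 - x^6  [12 crossings, <D> = -A^-6 + A^-2 - A^2 + 2A^6 - A^10 + A^14, w = +6]
V(D2) = -x^-4 + x^-3 + x^-1  (w -2, c 12, <D> = A^-2 + A^6 - A^10)
V(D3) = -x^-3 + x^-2 - x^-1 + 3 - x + x^2 - x^3  [14 crossings, <D> = -A^-18 + A^-14 - A^-10 + 3A^-6 - A^-2 + A^2 - A^6, w = -2]
V(D4) = x - x^2 + 2x^3 - x^4 + x^5 - x^6  (w +4, c 12, <D> = -A^-12 + A^-8 - A^-4 + 2 - A^4 + A^8)
note: 3 classes among 4 diagrams; unequal V(x) rules out equality


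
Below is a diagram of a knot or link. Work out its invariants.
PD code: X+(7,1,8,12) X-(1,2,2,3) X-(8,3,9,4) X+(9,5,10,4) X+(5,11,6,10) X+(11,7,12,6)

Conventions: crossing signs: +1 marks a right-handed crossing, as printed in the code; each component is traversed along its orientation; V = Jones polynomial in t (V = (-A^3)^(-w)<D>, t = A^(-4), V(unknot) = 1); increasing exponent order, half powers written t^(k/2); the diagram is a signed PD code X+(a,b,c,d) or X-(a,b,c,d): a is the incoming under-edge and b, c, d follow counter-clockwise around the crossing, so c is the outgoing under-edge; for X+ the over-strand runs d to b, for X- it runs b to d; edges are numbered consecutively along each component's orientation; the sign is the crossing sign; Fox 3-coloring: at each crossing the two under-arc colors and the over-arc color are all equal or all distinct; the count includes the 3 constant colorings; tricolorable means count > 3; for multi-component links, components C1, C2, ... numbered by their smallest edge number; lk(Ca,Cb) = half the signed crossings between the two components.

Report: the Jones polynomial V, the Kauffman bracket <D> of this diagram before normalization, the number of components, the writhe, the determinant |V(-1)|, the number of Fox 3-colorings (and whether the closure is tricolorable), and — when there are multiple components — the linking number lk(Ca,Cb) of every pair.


V(t) = t + t^3 - t^4
bracket: -A^-10 + A^-6 + A^2, w = +2
1 component, writhe +2, over 6 crossings
det 3, colorings 9 of 3^6 — tricolorable
observation: the span of V is 3, forcing >= 3 crossings in any diagram


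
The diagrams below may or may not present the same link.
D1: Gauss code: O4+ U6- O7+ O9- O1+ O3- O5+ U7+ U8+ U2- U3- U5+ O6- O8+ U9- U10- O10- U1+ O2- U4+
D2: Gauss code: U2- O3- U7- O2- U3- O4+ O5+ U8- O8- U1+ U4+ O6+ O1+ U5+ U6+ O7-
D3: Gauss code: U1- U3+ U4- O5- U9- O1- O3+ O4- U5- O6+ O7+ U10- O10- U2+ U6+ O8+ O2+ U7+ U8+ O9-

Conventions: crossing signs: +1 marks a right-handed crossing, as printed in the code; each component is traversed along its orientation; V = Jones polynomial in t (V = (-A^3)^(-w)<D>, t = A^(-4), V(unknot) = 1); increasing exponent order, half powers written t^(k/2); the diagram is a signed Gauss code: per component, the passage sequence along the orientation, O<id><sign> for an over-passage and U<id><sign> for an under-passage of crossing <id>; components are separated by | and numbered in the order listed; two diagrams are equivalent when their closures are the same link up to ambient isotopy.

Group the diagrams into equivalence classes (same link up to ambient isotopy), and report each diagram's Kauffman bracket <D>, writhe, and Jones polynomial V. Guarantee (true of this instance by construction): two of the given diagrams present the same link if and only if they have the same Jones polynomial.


grouping into links: {D1} | {D2, D3}
V(D1) = 1  (w 0, c 10, <D> = 1)
V(D2) = -t^-3 + t^-2 - t^-1 + 3 - t + t^2 - t^3  [8 crossings, <D> = -A^-12 + A^-8 - A^-4 + 3 - A^4 + A^8 - A^12, w = 0]
D3 (bracket -A^-12 + A^-8 - A^-4 + 3 - A^4 + A^8 - A^12; 10 crossings at w = 0): V = -t^-3 + t^-2 - t^-1 + 3 - t + t^2 - t^3
why: V(t) takes 2 values over 3 diagrams, fixing the grouping


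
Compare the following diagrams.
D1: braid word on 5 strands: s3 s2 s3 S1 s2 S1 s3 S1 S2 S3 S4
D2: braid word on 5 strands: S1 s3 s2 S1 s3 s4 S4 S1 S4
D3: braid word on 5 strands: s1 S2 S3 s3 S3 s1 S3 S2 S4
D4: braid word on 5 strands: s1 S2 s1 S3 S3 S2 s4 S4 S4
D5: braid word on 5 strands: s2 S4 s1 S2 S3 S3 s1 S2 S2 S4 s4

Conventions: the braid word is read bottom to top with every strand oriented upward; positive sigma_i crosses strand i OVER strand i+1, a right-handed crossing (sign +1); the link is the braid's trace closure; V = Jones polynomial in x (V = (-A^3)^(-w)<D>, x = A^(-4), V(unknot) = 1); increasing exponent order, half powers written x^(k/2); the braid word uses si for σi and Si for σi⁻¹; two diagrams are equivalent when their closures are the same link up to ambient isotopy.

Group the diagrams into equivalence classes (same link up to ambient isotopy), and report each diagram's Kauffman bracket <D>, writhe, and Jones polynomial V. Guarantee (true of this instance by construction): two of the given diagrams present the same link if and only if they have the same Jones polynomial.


classes: {D1, D2} | {D3, D4, D5}
V(D1) = x^(-7/2) - x^(-5/2) + x^(-3/2) - 2x^(-1/2) - x^(3/2)  [11 crossings, <D> = A^-9 + 2A^-1 - A^3 + A^7 - A^11, w = -1]
V(D2) = x^(-7/2) - x^(-5/2) + x^(-3/2) - 2x^(-1/2) - x^(3/2)  (w -1, c 9, <D> = A^-9 + 2A^-1 - A^3 + A^7 - A^11)
D3 (bracket A^-15 - A^-11 + 2A^-7 - 2A^-3 + 2A - A^5 + A^9; 9 crossings at w = -3): V = -x^(-9/2) + x^(-7/2) - 2x^(-5/2) + 2x^(-3/2) - 2x^(-1/2) + x^(1/2) - x^(3/2)
D4 (bracket A^-15 - A^-11 + 2A^-7 - 2A^-3 + 2A - A^5 + A^9; 9 crossings at w = -3): V = -x^(-9/2) + x^(-7/2) - 2x^(-5/2) + 2x^(-3/2) - 2x^(-1/2) + x^(1/2) - x^(3/2)
V(D5) = -x^(-9/2) + x^(-7/2) - 2x^(-5/2) + 2x^(-3/2) - 2x^(-1/2) + x^(1/2) - x^(3/2)  (w -3, c 11, <D> = A^-15 - A^-11 + 2A^-7 - 2A^-3 + 2A - A^5 + A^9)
note: comparing 5 Jones polynomials yields 2 groups


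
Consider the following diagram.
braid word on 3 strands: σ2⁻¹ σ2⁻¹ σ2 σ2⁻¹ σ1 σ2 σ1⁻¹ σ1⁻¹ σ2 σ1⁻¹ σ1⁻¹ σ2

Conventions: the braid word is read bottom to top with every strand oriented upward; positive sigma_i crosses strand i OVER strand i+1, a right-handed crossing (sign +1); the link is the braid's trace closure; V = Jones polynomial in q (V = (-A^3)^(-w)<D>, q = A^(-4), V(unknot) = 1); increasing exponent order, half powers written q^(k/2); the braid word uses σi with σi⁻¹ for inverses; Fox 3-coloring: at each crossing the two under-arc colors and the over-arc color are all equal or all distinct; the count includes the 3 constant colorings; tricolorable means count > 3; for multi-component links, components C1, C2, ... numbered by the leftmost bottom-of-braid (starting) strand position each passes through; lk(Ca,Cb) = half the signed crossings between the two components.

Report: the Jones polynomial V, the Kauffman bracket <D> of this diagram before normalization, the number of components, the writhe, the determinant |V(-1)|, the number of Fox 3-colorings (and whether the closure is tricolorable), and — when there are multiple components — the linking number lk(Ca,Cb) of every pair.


Jones polynomial: V(q) = q^-5 - 2q^-4 + 2q^-3 - 2q^-2 + 2q^-1 - 1 + q
<D> = A^-10 - A^-6 + 2A^-2 - 2A^2 + 2A^6 - 2A^10 + A^14; writhe -2
components 1, writhe -2 (12 crossings)
3-colorings: 3 of 3^12, det 11 — not tricolorable
note: V spans 6 powers of q: at least 6 crossings in any diagram


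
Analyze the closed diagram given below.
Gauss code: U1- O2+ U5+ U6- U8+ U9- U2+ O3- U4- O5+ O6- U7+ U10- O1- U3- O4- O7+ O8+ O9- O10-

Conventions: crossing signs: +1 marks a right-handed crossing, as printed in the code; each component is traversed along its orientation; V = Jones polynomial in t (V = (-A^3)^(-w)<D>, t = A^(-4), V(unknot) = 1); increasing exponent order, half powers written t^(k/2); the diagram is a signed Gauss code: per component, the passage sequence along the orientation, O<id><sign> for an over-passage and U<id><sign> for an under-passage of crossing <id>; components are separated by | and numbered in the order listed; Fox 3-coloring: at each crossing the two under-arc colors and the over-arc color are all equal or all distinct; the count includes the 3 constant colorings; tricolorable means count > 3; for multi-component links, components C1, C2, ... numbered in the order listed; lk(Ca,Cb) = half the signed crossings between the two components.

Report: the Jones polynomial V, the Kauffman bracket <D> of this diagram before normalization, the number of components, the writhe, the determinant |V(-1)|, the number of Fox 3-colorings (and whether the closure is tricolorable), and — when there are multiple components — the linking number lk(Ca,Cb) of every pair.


V(t) = -t^-4 + t^-3 + t^-1
bracket: A^-2 + A^6 - A^10, w = -2
1 component, writhe -2, over 10 crossings
det 3, colorings 9 of 3^10 — tricolorable
observation: det 3 = |V(-1)|; divisible by 3, so tricolorable


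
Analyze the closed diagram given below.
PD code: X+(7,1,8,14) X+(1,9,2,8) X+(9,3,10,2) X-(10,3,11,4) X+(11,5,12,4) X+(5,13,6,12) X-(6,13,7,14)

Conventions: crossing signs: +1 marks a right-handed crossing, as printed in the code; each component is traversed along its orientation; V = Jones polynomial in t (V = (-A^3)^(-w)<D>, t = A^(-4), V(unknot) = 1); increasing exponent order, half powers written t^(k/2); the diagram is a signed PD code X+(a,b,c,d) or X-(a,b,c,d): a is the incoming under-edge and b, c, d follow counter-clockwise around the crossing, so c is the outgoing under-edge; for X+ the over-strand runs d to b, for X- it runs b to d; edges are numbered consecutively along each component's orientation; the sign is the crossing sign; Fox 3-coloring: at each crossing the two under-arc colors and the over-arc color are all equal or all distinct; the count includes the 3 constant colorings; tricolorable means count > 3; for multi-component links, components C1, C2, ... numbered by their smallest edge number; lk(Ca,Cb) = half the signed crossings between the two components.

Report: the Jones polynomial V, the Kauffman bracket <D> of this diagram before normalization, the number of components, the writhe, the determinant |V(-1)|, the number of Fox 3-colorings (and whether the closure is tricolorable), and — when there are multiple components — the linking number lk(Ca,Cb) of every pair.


Jones polynomial: V(t) = t + t^3 - t^4
<D> = A^-7 - A^-3 - A^5; writhe +3
components 1, writhe +3 (7 crossings)
3-colorings: 9 of 3^7, det 3 — tricolorable
note: V spans 3 powers of t: at least 3 crossings in any diagram


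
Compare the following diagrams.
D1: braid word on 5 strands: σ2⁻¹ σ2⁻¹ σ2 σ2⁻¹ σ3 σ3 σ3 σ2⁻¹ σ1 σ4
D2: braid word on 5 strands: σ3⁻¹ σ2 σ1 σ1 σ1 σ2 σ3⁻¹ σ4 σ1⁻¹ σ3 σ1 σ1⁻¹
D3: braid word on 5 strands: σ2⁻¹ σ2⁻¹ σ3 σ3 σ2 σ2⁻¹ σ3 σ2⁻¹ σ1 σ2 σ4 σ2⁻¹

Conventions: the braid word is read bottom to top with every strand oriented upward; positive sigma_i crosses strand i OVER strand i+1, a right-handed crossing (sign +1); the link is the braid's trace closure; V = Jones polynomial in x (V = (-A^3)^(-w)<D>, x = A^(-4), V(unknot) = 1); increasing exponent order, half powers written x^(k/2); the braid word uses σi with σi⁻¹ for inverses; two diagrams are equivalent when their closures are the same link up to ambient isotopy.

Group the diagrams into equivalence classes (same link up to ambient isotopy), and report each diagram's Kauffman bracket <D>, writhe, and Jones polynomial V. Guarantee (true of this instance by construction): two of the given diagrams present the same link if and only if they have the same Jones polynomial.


classes: {D1, D3} | {D2}
V(D1) = -x^-3 + x^-2 - x^-1 + 3 - x + x^2 - x^3  [10 crossings, <D> = -A^-6 + A^-2 - A^2 + 3A^6 - A^10 + A^14 - A^18, w = +2]
V(D2) = x - x^2 + 2x^3 - x^4 + x^5 - x^6  (w +4, c 12, <D> = -A^-12 + A^-8 - A^-4 + 2 - A^4 + A^8)
V(D3) = -x^-3 + x^-2 - x^-1 + 3 - x + x^2 - x^3  (w +2, c 12, <D> = -A^-6 + A^-2 - A^2 + 3A^6 - A^10 + A^14 - A^18)
insight: 2 classes among 3 diagrams; unequal V(x) rules out equality


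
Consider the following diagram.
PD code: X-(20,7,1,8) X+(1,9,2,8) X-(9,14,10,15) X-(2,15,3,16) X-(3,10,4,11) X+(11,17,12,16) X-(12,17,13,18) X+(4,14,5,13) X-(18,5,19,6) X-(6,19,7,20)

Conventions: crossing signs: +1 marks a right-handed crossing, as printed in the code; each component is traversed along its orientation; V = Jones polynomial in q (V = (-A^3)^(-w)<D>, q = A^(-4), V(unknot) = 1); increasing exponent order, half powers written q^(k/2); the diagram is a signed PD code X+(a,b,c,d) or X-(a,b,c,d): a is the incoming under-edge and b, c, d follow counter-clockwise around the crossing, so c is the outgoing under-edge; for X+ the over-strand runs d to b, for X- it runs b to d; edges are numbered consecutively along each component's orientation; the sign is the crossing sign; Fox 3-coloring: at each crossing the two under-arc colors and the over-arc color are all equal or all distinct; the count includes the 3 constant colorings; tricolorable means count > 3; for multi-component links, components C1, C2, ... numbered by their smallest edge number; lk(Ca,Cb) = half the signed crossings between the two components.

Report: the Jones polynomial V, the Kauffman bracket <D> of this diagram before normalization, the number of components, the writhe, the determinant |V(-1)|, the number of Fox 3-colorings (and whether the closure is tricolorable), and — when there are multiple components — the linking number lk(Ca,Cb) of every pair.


V = -q^-4 + q^-3 + q^-1
<D> = A^-8 + 1 - A^4 (w = -4)
1 component over 10 crossings, w = -4
9 Fox colorings among 3^10, |V(-1)| = 3: tricolorable
why: |V(-1)| = 3: so tricolorable, since 3 divides 3


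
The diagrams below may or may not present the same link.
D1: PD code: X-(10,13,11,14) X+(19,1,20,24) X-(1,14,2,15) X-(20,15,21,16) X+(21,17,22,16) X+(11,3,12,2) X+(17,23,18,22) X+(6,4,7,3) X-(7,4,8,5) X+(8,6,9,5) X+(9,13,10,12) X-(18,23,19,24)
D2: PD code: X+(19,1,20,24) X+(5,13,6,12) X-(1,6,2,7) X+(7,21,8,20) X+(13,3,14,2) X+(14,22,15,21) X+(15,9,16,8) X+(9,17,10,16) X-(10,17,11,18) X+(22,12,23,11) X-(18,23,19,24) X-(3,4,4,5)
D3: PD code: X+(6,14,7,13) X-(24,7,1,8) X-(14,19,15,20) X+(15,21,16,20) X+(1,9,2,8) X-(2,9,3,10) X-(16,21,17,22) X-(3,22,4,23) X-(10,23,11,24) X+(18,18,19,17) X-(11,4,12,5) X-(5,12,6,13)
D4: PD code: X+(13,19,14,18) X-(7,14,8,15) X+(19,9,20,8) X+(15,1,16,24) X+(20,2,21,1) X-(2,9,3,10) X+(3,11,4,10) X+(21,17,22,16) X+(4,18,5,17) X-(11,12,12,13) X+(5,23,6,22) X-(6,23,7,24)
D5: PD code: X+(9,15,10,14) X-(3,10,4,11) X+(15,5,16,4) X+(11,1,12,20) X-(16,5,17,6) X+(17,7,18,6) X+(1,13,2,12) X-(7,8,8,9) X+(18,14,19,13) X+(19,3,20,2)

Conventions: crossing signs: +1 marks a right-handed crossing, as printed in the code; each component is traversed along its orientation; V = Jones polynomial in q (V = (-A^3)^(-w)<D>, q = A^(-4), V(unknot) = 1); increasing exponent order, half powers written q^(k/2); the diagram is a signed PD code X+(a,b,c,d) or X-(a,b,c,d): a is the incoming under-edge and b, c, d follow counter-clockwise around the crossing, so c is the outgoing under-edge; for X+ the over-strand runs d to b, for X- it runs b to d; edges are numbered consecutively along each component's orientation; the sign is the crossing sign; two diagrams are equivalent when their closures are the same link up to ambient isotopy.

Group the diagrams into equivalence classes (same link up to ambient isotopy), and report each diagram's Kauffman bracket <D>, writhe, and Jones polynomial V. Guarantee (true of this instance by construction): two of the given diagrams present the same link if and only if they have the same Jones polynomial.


equivalence classes: {D1} | {D3} | {D2, D4, D5}
D1 (bracket A^6; 12 crossings at w = +2): V = 1
V(D2) = q - q^2 + 2q^3 - q^4 + q^5 - q^6  [12 crossings, <D> = -A^-12 + A^-8 - A^-4 + 2 - A^4 + A^8, w = +4]
V(D3) = -q^-4 + q^-3 + q^-1  [12 crossings, <D> = A^-8 + 1 - A^4, w = -4]
V(D4) = q - q^2 + 2q^3 - q^4 + q^5 - q^6  (w +4, c 12, <D> = -A^-12 + A^-8 - A^-4 + 2 - A^4 + A^8)
V(D5) = q - q^2 + 2q^3 - q^4 + q^5 - q^6  [10 crossings, <D> = -A^-12 + A^-8 - A^-4 + 2 - A^4 + A^8, w = +4]
observation: 3 classes among 5 diagrams; unequal V(q) rules out equality


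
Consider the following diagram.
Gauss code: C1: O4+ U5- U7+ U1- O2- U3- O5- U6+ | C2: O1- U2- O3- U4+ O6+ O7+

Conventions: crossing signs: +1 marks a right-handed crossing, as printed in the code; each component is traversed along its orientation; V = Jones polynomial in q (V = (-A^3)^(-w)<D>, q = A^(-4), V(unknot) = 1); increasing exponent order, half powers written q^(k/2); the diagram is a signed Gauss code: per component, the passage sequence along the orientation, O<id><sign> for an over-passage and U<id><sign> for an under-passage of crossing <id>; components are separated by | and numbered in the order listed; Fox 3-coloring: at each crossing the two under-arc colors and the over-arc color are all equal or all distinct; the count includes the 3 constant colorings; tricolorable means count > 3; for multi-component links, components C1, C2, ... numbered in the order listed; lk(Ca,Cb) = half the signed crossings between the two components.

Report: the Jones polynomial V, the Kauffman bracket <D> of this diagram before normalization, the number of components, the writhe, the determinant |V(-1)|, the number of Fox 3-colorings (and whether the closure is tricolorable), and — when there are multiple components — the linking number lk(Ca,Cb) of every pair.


V = q^(-7/2) - 2q^(-5/2) + q^(-3/2) - 2q^(-1/2) + q^(1/2) - q^(3/2)
<D> = A^-9 - A^-5 + 2A^-1 - A^3 + 2A^7 - A^11 (w = -1)
2 components over 7 crossings, w = -1
lk(C1,C2): 0
3 Fox colorings among 3^7, |V(-1)| = 8: not tricolorable
why: the span of V is 5, within the link bound 7 + 2 - 1


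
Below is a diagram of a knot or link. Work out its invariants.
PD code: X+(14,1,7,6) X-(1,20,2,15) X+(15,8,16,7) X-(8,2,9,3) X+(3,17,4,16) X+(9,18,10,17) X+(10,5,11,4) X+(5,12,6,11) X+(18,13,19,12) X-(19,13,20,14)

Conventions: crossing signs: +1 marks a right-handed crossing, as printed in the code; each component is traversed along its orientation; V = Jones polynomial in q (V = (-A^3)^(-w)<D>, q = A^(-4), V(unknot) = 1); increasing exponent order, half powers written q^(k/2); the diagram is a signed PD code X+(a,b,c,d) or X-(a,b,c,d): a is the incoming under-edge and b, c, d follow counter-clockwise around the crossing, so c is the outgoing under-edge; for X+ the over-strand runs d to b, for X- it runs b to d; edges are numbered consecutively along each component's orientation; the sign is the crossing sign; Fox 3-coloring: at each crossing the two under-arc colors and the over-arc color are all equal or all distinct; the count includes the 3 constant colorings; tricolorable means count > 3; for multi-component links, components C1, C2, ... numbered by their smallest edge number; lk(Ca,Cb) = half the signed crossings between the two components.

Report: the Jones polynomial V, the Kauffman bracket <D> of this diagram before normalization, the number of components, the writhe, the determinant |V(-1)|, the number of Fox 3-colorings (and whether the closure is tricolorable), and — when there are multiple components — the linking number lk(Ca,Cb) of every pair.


V(q) = q + 2q^3 + q^5
bracket: A^-8 + 2 + A^8, w = +4
3 components, writhe +4, over 10 crossings
lk(C1,C2) = +1
linking number lk(C1,C3) = 0
lk(C2,C3): +1
det 4, colorings 3 of 3^10 — not tricolorable
observation: the span of V is 4, within the link bound 10 + 3 - 1


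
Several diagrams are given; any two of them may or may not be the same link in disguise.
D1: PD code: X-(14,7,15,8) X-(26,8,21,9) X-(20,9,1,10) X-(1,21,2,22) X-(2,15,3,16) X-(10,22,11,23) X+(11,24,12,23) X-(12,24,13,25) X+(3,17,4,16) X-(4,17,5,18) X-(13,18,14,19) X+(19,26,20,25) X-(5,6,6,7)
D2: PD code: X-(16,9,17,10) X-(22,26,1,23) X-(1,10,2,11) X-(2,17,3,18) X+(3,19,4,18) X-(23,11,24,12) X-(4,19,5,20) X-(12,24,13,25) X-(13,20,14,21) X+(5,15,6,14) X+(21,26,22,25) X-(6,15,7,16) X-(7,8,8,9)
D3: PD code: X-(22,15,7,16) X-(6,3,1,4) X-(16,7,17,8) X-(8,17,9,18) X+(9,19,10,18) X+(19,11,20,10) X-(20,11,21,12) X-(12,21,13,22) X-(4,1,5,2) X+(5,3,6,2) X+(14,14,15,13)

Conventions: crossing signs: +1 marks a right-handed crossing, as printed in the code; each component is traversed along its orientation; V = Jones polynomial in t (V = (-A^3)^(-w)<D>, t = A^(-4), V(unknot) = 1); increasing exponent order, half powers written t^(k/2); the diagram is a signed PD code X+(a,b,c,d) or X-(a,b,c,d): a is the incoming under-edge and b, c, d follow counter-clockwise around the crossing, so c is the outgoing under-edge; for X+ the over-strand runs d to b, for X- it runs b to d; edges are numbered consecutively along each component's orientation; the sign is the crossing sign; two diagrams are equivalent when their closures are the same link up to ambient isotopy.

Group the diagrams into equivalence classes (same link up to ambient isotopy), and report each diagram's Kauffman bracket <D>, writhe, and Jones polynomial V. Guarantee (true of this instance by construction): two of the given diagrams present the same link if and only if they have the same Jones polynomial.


grouping into links: {D1, D2} | {D3}
V(D1) = t^(-13/2) - t^(-11/2) + t^(-9/2) - 2t^(-7/2) - t^(-3/2)  (w -7, c 13, <D> = A^-15 + 2A^-7 - A^-3 + A - A^5)
V(D2) = t^(-13/2) - t^(-11/2) + t^(-9/2) - 2t^(-7/2) - t^(-3/2)  (w -7, c 13, <D> = A^-15 + 2A^-7 - A^-3 + A - A^5)
V(D3) = t^(-9/2) - t^(-5/2) - t^(-3/2) - t^(-1/2)  (w -3, c 11, <D> = A^-7 + A^-3 + A - A^9)
key observation: 2 classes among 3 diagrams; unequal V(t) rules out equality


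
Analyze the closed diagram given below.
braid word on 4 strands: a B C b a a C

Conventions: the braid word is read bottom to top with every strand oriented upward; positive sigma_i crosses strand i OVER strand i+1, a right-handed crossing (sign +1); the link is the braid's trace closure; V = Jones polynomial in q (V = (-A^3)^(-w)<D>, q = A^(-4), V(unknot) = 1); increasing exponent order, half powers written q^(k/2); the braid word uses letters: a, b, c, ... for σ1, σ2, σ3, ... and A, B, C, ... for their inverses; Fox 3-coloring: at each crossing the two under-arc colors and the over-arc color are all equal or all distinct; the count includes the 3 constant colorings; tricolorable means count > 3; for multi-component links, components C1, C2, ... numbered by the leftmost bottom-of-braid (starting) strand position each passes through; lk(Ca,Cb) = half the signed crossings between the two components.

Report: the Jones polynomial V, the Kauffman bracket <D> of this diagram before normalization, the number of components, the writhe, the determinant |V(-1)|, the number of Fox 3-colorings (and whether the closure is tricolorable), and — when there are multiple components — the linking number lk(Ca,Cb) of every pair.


V = q + q^3 - q^4
<D> = A^-13 - A^-9 - A^-1 (w = +1)
1 component over 7 crossings, w = +1
9 Fox colorings among 3^7, |V(-1)| = 3: tricolorable
why: the span of V is 3, forcing >= 3 crossings in any diagram
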